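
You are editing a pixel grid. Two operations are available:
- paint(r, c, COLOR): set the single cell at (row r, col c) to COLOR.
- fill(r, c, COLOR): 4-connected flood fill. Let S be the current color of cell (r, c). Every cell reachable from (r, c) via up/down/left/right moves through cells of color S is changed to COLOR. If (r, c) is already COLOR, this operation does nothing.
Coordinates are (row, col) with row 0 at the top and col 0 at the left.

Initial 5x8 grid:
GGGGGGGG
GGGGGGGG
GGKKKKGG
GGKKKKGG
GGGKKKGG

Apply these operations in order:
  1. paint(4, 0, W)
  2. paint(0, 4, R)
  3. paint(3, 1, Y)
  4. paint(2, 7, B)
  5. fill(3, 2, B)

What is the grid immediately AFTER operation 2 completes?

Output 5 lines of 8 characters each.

After op 1 paint(4,0,W):
GGGGGGGG
GGGGGGGG
GGKKKKGG
GGKKKKGG
WGGKKKGG
After op 2 paint(0,4,R):
GGGGRGGG
GGGGGGGG
GGKKKKGG
GGKKKKGG
WGGKKKGG

Answer: GGGGRGGG
GGGGGGGG
GGKKKKGG
GGKKKKGG
WGGKKKGG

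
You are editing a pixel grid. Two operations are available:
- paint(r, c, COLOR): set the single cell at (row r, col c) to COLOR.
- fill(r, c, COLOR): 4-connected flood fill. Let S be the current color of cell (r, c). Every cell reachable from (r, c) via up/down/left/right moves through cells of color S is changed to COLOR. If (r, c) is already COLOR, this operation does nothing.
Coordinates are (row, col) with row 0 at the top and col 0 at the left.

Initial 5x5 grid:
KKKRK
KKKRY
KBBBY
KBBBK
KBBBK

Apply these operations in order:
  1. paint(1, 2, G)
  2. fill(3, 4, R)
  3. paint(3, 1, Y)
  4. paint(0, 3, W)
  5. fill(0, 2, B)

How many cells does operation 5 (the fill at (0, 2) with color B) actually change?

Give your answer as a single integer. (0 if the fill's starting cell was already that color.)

Answer: 8

Derivation:
After op 1 paint(1,2,G):
KKKRK
KKGRY
KBBBY
KBBBK
KBBBK
After op 2 fill(3,4,R) [2 cells changed]:
KKKRK
KKGRY
KBBBY
KBBBR
KBBBR
After op 3 paint(3,1,Y):
KKKRK
KKGRY
KBBBY
KYBBR
KBBBR
After op 4 paint(0,3,W):
KKKWK
KKGRY
KBBBY
KYBBR
KBBBR
After op 5 fill(0,2,B) [8 cells changed]:
BBBWK
BBGRY
BBBBY
BYBBR
BBBBR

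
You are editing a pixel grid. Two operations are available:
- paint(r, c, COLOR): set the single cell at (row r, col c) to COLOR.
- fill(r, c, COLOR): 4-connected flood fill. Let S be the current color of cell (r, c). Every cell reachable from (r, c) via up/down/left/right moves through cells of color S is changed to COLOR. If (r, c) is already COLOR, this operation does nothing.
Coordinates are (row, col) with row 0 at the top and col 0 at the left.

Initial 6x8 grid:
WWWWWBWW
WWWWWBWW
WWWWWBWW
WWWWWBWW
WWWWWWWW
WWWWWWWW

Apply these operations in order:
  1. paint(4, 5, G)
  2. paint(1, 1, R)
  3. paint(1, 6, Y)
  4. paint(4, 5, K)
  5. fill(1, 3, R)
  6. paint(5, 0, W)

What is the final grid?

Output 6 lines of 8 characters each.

Answer: RRRRRBRR
RRRRRBYR
RRRRRBRR
RRRRRBRR
RRRRRKRR
WRRRRRRR

Derivation:
After op 1 paint(4,5,G):
WWWWWBWW
WWWWWBWW
WWWWWBWW
WWWWWBWW
WWWWWGWW
WWWWWWWW
After op 2 paint(1,1,R):
WWWWWBWW
WRWWWBWW
WWWWWBWW
WWWWWBWW
WWWWWGWW
WWWWWWWW
After op 3 paint(1,6,Y):
WWWWWBWW
WRWWWBYW
WWWWWBWW
WWWWWBWW
WWWWWGWW
WWWWWWWW
After op 4 paint(4,5,K):
WWWWWBWW
WRWWWBYW
WWWWWBWW
WWWWWBWW
WWWWWKWW
WWWWWWWW
After op 5 fill(1,3,R) [41 cells changed]:
RRRRRBRR
RRRRRBYR
RRRRRBRR
RRRRRBRR
RRRRRKRR
RRRRRRRR
After op 6 paint(5,0,W):
RRRRRBRR
RRRRRBYR
RRRRRBRR
RRRRRBRR
RRRRRKRR
WRRRRRRR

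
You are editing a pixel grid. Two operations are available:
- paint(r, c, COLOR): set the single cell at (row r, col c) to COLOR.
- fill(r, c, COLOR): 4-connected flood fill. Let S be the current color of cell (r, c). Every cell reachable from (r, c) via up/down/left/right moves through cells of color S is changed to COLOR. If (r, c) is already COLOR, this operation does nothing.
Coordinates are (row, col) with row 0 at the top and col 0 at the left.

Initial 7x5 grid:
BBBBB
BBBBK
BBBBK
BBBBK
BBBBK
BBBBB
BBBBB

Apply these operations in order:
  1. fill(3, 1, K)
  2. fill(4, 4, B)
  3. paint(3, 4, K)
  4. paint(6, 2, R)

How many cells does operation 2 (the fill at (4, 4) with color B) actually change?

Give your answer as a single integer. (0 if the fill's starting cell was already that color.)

After op 1 fill(3,1,K) [31 cells changed]:
KKKKK
KKKKK
KKKKK
KKKKK
KKKKK
KKKKK
KKKKK
After op 2 fill(4,4,B) [35 cells changed]:
BBBBB
BBBBB
BBBBB
BBBBB
BBBBB
BBBBB
BBBBB

Answer: 35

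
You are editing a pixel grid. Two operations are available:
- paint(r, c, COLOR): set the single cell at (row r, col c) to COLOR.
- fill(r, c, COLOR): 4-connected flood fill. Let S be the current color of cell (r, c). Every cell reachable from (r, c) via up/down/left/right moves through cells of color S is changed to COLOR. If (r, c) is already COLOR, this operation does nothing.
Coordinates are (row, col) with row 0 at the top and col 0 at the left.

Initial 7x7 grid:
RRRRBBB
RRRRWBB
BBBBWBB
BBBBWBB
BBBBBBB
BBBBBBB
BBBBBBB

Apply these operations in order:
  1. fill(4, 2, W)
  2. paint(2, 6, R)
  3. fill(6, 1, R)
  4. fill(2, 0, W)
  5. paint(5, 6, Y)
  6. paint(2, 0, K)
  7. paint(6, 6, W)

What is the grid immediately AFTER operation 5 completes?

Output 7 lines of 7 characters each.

After op 1 fill(4,2,W) [38 cells changed]:
RRRRWWW
RRRRWWW
WWWWWWW
WWWWWWW
WWWWWWW
WWWWWWW
WWWWWWW
After op 2 paint(2,6,R):
RRRRWWW
RRRRWWW
WWWWWWR
WWWWWWW
WWWWWWW
WWWWWWW
WWWWWWW
After op 3 fill(6,1,R) [40 cells changed]:
RRRRRRR
RRRRRRR
RRRRRRR
RRRRRRR
RRRRRRR
RRRRRRR
RRRRRRR
After op 4 fill(2,0,W) [49 cells changed]:
WWWWWWW
WWWWWWW
WWWWWWW
WWWWWWW
WWWWWWW
WWWWWWW
WWWWWWW
After op 5 paint(5,6,Y):
WWWWWWW
WWWWWWW
WWWWWWW
WWWWWWW
WWWWWWW
WWWWWWY
WWWWWWW

Answer: WWWWWWW
WWWWWWW
WWWWWWW
WWWWWWW
WWWWWWW
WWWWWWY
WWWWWWW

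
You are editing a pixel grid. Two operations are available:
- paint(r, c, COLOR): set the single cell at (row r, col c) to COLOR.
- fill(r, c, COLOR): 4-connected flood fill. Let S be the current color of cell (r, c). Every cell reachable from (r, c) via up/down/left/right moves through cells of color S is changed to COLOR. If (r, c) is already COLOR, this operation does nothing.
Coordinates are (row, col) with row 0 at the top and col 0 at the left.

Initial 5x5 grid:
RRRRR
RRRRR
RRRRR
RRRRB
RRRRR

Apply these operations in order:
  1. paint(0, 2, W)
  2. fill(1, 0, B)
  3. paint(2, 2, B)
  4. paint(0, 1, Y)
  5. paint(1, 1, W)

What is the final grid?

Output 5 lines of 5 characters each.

After op 1 paint(0,2,W):
RRWRR
RRRRR
RRRRR
RRRRB
RRRRR
After op 2 fill(1,0,B) [23 cells changed]:
BBWBB
BBBBB
BBBBB
BBBBB
BBBBB
After op 3 paint(2,2,B):
BBWBB
BBBBB
BBBBB
BBBBB
BBBBB
After op 4 paint(0,1,Y):
BYWBB
BBBBB
BBBBB
BBBBB
BBBBB
After op 5 paint(1,1,W):
BYWBB
BWBBB
BBBBB
BBBBB
BBBBB

Answer: BYWBB
BWBBB
BBBBB
BBBBB
BBBBB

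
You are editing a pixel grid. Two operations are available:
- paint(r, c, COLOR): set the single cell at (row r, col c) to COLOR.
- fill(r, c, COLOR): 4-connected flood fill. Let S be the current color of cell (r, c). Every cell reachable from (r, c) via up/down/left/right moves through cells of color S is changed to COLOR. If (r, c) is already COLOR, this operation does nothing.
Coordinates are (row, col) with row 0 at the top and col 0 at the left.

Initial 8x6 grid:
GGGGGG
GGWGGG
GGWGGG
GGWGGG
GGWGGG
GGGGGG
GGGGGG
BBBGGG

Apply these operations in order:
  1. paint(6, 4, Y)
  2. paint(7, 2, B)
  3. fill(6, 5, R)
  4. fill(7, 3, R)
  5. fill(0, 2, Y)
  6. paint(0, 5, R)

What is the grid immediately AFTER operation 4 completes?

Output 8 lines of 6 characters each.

After op 1 paint(6,4,Y):
GGGGGG
GGWGGG
GGWGGG
GGWGGG
GGWGGG
GGGGGG
GGGGYG
BBBGGG
After op 2 paint(7,2,B):
GGGGGG
GGWGGG
GGWGGG
GGWGGG
GGWGGG
GGGGGG
GGGGYG
BBBGGG
After op 3 fill(6,5,R) [40 cells changed]:
RRRRRR
RRWRRR
RRWRRR
RRWRRR
RRWRRR
RRRRRR
RRRRYR
BBBRRR
After op 4 fill(7,3,R) [0 cells changed]:
RRRRRR
RRWRRR
RRWRRR
RRWRRR
RRWRRR
RRRRRR
RRRRYR
BBBRRR

Answer: RRRRRR
RRWRRR
RRWRRR
RRWRRR
RRWRRR
RRRRRR
RRRRYR
BBBRRR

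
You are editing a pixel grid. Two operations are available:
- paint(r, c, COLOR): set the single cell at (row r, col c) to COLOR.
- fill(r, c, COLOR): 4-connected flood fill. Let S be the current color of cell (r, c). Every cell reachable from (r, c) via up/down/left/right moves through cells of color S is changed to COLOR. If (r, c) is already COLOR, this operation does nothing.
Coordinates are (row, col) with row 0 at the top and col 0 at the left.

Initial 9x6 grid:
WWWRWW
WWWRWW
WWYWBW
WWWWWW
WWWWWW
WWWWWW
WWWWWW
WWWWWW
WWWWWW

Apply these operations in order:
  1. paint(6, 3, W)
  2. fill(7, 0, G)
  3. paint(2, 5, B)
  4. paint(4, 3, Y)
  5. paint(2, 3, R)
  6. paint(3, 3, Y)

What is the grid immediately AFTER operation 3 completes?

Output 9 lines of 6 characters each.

After op 1 paint(6,3,W):
WWWRWW
WWWRWW
WWYWBW
WWWWWW
WWWWWW
WWWWWW
WWWWWW
WWWWWW
WWWWWW
After op 2 fill(7,0,G) [50 cells changed]:
GGGRGG
GGGRGG
GGYGBG
GGGGGG
GGGGGG
GGGGGG
GGGGGG
GGGGGG
GGGGGG
After op 3 paint(2,5,B):
GGGRGG
GGGRGG
GGYGBB
GGGGGG
GGGGGG
GGGGGG
GGGGGG
GGGGGG
GGGGGG

Answer: GGGRGG
GGGRGG
GGYGBB
GGGGGG
GGGGGG
GGGGGG
GGGGGG
GGGGGG
GGGGGG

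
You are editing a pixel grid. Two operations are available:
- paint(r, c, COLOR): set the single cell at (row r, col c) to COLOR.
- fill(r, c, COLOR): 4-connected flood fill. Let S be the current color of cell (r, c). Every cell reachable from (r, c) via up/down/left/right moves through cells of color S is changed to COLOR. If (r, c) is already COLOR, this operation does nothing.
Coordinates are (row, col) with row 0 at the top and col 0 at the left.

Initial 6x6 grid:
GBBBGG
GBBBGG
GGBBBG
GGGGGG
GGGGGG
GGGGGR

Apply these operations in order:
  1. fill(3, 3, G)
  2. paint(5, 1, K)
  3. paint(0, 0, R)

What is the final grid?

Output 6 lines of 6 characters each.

After op 1 fill(3,3,G) [0 cells changed]:
GBBBGG
GBBBGG
GGBBBG
GGGGGG
GGGGGG
GGGGGR
After op 2 paint(5,1,K):
GBBBGG
GBBBGG
GGBBBG
GGGGGG
GGGGGG
GKGGGR
After op 3 paint(0,0,R):
RBBBGG
GBBBGG
GGBBBG
GGGGGG
GGGGGG
GKGGGR

Answer: RBBBGG
GBBBGG
GGBBBG
GGGGGG
GGGGGG
GKGGGR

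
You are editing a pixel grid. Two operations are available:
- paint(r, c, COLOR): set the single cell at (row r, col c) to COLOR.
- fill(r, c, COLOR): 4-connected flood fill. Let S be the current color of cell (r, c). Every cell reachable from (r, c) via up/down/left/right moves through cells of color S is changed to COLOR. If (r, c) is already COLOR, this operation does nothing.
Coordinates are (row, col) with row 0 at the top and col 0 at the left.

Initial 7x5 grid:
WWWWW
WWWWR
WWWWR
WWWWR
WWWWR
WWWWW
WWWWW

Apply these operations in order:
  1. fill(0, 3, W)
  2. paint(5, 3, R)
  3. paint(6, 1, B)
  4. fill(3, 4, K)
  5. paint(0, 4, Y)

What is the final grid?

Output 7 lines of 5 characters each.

Answer: WWWWY
WWWWK
WWWWK
WWWWK
WWWWK
WWWRW
WBWWW

Derivation:
After op 1 fill(0,3,W) [0 cells changed]:
WWWWW
WWWWR
WWWWR
WWWWR
WWWWR
WWWWW
WWWWW
After op 2 paint(5,3,R):
WWWWW
WWWWR
WWWWR
WWWWR
WWWWR
WWWRW
WWWWW
After op 3 paint(6,1,B):
WWWWW
WWWWR
WWWWR
WWWWR
WWWWR
WWWRW
WBWWW
After op 4 fill(3,4,K) [4 cells changed]:
WWWWW
WWWWK
WWWWK
WWWWK
WWWWK
WWWRW
WBWWW
After op 5 paint(0,4,Y):
WWWWY
WWWWK
WWWWK
WWWWK
WWWWK
WWWRW
WBWWW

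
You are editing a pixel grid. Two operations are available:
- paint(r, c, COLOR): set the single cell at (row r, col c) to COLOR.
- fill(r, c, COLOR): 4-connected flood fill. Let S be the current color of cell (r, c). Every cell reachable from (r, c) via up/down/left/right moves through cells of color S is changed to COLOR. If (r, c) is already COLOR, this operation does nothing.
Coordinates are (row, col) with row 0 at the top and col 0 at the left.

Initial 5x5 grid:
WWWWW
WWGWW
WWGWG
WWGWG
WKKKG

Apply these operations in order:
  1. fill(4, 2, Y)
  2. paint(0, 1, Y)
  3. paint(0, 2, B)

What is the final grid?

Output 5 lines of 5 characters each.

Answer: WYBWW
WWGWW
WWGWG
WWGWG
WYYYG

Derivation:
After op 1 fill(4,2,Y) [3 cells changed]:
WWWWW
WWGWW
WWGWG
WWGWG
WYYYG
After op 2 paint(0,1,Y):
WYWWW
WWGWW
WWGWG
WWGWG
WYYYG
After op 3 paint(0,2,B):
WYBWW
WWGWW
WWGWG
WWGWG
WYYYG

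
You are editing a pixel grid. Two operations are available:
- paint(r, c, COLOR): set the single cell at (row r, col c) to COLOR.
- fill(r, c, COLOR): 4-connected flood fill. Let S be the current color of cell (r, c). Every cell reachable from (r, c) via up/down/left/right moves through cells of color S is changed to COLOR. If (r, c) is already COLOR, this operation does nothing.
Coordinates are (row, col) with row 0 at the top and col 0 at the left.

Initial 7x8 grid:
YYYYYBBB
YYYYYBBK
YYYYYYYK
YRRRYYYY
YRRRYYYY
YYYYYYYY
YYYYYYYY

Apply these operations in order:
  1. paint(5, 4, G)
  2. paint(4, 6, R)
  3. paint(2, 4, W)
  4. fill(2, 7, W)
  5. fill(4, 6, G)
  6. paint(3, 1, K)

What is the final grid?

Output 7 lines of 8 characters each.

After op 1 paint(5,4,G):
YYYYYBBB
YYYYYBBK
YYYYYYYK
YRRRYYYY
YRRRYYYY
YYYYGYYY
YYYYYYYY
After op 2 paint(4,6,R):
YYYYYBBB
YYYYYBBK
YYYYYYYK
YRRRYYYY
YRRRYYRY
YYYYGYYY
YYYYYYYY
After op 3 paint(2,4,W):
YYYYYBBB
YYYYYBBK
YYYYWYYK
YRRRYYYY
YRRRYYRY
YYYYGYYY
YYYYYYYY
After op 4 fill(2,7,W) [2 cells changed]:
YYYYYBBB
YYYYYBBW
YYYYWYYW
YRRRYYYY
YRRRYYRY
YYYYGYYY
YYYYYYYY
After op 5 fill(4,6,G) [1 cells changed]:
YYYYYBBB
YYYYYBBW
YYYYWYYW
YRRRYYYY
YRRRYYGY
YYYYGYYY
YYYYYYYY
After op 6 paint(3,1,K):
YYYYYBBB
YYYYYBBW
YYYYWYYW
YKRRYYYY
YRRRYYGY
YYYYGYYY
YYYYYYYY

Answer: YYYYYBBB
YYYYYBBW
YYYYWYYW
YKRRYYYY
YRRRYYGY
YYYYGYYY
YYYYYYYY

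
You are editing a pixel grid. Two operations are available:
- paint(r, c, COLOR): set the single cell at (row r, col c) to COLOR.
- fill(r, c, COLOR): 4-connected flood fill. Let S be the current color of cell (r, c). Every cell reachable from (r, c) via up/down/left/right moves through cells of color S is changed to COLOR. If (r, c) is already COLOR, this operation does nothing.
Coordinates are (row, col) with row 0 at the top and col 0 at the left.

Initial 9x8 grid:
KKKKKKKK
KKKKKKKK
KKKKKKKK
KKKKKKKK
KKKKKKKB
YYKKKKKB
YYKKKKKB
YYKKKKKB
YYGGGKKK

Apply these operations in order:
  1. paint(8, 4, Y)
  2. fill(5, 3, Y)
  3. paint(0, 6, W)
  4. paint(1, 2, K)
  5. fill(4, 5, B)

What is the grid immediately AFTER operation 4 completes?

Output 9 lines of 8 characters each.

After op 1 paint(8,4,Y):
KKKKKKKK
KKKKKKKK
KKKKKKKK
KKKKKKKK
KKKKKKKB
YYKKKKKB
YYKKKKKB
YYKKKKKB
YYGGYKKK
After op 2 fill(5,3,Y) [57 cells changed]:
YYYYYYYY
YYYYYYYY
YYYYYYYY
YYYYYYYY
YYYYYYYB
YYYYYYYB
YYYYYYYB
YYYYYYYB
YYGGYYYY
After op 3 paint(0,6,W):
YYYYYYWY
YYYYYYYY
YYYYYYYY
YYYYYYYY
YYYYYYYB
YYYYYYYB
YYYYYYYB
YYYYYYYB
YYGGYYYY
After op 4 paint(1,2,K):
YYYYYYWY
YYKYYYYY
YYYYYYYY
YYYYYYYY
YYYYYYYB
YYYYYYYB
YYYYYYYB
YYYYYYYB
YYGGYYYY

Answer: YYYYYYWY
YYKYYYYY
YYYYYYYY
YYYYYYYY
YYYYYYYB
YYYYYYYB
YYYYYYYB
YYYYYYYB
YYGGYYYY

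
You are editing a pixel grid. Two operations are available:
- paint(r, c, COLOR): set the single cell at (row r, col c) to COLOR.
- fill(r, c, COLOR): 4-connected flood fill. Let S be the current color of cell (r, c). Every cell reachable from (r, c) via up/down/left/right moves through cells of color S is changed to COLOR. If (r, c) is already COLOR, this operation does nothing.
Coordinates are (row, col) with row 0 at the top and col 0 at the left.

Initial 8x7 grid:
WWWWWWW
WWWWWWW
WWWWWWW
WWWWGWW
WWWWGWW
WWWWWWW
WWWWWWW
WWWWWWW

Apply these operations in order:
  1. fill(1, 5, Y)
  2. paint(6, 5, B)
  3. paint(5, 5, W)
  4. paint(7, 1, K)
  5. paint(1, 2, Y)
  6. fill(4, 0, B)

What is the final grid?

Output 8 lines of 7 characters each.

After op 1 fill(1,5,Y) [54 cells changed]:
YYYYYYY
YYYYYYY
YYYYYYY
YYYYGYY
YYYYGYY
YYYYYYY
YYYYYYY
YYYYYYY
After op 2 paint(6,5,B):
YYYYYYY
YYYYYYY
YYYYYYY
YYYYGYY
YYYYGYY
YYYYYYY
YYYYYBY
YYYYYYY
After op 3 paint(5,5,W):
YYYYYYY
YYYYYYY
YYYYYYY
YYYYGYY
YYYYGYY
YYYYYWY
YYYYYBY
YYYYYYY
After op 4 paint(7,1,K):
YYYYYYY
YYYYYYY
YYYYYYY
YYYYGYY
YYYYGYY
YYYYYWY
YYYYYBY
YKYYYYY
After op 5 paint(1,2,Y):
YYYYYYY
YYYYYYY
YYYYYYY
YYYYGYY
YYYYGYY
YYYYYWY
YYYYYBY
YKYYYYY
After op 6 fill(4,0,B) [51 cells changed]:
BBBBBBB
BBBBBBB
BBBBBBB
BBBBGBB
BBBBGBB
BBBBBWB
BBBBBBB
BKBBBBB

Answer: BBBBBBB
BBBBBBB
BBBBBBB
BBBBGBB
BBBBGBB
BBBBBWB
BBBBBBB
BKBBBBB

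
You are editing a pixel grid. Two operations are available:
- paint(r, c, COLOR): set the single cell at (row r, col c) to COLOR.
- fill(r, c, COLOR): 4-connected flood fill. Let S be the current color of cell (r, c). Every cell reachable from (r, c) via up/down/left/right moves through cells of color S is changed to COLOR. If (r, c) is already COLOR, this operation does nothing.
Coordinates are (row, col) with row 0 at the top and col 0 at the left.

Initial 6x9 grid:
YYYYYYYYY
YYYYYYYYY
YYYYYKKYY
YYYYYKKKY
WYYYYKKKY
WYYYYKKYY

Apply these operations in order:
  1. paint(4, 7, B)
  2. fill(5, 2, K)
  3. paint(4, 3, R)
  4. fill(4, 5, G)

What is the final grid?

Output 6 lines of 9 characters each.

After op 1 paint(4,7,B):
YYYYYYYYY
YYYYYYYYY
YYYYYKKYY
YYYYYKKKY
WYYYYKKBY
WYYYYKKYY
After op 2 fill(5,2,K) [42 cells changed]:
KKKKKKKKK
KKKKKKKKK
KKKKKKKKK
KKKKKKKKK
WKKKKKKBK
WKKKKKKKK
After op 3 paint(4,3,R):
KKKKKKKKK
KKKKKKKKK
KKKKKKKKK
KKKKKKKKK
WKKRKKKBK
WKKKKKKKK
After op 4 fill(4,5,G) [50 cells changed]:
GGGGGGGGG
GGGGGGGGG
GGGGGGGGG
GGGGGGGGG
WGGRGGGBG
WGGGGGGGG

Answer: GGGGGGGGG
GGGGGGGGG
GGGGGGGGG
GGGGGGGGG
WGGRGGGBG
WGGGGGGGG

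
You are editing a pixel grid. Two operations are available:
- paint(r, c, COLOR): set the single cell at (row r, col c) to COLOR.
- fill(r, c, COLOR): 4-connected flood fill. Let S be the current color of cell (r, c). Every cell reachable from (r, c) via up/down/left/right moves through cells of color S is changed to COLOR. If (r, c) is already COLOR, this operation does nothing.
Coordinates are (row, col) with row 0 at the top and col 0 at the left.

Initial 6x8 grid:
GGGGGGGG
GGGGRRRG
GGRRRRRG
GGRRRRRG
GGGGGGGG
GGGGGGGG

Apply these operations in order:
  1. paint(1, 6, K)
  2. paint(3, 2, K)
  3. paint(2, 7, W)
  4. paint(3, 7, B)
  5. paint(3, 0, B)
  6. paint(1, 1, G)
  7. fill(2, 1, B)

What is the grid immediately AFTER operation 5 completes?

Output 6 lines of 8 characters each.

After op 1 paint(1,6,K):
GGGGGGGG
GGGGRRKG
GGRRRRRG
GGRRRRRG
GGGGGGGG
GGGGGGGG
After op 2 paint(3,2,K):
GGGGGGGG
GGGGRRKG
GGRRRRRG
GGKRRRRG
GGGGGGGG
GGGGGGGG
After op 3 paint(2,7,W):
GGGGGGGG
GGGGRRKG
GGRRRRRW
GGKRRRRG
GGGGGGGG
GGGGGGGG
After op 4 paint(3,7,B):
GGGGGGGG
GGGGRRKG
GGRRRRRW
GGKRRRRB
GGGGGGGG
GGGGGGGG
After op 5 paint(3,0,B):
GGGGGGGG
GGGGRRKG
GGRRRRRW
BGKRRRRB
GGGGGGGG
GGGGGGGG

Answer: GGGGGGGG
GGGGRRKG
GGRRRRRW
BGKRRRRB
GGGGGGGG
GGGGGGGG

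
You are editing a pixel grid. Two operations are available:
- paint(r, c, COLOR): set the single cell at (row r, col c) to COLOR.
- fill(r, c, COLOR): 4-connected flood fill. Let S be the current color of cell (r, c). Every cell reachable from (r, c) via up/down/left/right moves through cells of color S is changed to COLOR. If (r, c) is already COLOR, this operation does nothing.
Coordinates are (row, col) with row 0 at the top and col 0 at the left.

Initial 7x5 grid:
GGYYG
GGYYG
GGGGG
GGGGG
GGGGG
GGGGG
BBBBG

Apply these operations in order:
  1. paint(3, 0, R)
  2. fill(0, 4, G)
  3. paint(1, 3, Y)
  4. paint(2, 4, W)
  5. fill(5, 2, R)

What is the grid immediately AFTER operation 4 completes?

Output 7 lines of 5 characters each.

After op 1 paint(3,0,R):
GGYYG
GGYYG
GGGGG
RGGGG
GGGGG
GGGGG
BBBBG
After op 2 fill(0,4,G) [0 cells changed]:
GGYYG
GGYYG
GGGGG
RGGGG
GGGGG
GGGGG
BBBBG
After op 3 paint(1,3,Y):
GGYYG
GGYYG
GGGGG
RGGGG
GGGGG
GGGGG
BBBBG
After op 4 paint(2,4,W):
GGYYG
GGYYG
GGGGW
RGGGG
GGGGG
GGGGG
BBBBG

Answer: GGYYG
GGYYG
GGGGW
RGGGG
GGGGG
GGGGG
BBBBG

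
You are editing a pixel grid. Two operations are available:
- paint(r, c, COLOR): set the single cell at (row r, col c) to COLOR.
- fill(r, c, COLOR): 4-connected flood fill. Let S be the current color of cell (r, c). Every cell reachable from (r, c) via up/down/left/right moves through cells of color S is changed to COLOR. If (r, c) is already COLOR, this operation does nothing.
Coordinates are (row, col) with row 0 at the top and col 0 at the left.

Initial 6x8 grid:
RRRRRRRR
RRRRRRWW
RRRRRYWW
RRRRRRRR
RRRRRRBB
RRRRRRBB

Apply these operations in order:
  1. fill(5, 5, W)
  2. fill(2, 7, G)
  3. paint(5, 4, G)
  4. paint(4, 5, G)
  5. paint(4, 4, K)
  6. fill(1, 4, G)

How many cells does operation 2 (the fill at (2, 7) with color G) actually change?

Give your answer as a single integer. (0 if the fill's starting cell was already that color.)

Answer: 43

Derivation:
After op 1 fill(5,5,W) [39 cells changed]:
WWWWWWWW
WWWWWWWW
WWWWWYWW
WWWWWWWW
WWWWWWBB
WWWWWWBB
After op 2 fill(2,7,G) [43 cells changed]:
GGGGGGGG
GGGGGGGG
GGGGGYGG
GGGGGGGG
GGGGGGBB
GGGGGGBB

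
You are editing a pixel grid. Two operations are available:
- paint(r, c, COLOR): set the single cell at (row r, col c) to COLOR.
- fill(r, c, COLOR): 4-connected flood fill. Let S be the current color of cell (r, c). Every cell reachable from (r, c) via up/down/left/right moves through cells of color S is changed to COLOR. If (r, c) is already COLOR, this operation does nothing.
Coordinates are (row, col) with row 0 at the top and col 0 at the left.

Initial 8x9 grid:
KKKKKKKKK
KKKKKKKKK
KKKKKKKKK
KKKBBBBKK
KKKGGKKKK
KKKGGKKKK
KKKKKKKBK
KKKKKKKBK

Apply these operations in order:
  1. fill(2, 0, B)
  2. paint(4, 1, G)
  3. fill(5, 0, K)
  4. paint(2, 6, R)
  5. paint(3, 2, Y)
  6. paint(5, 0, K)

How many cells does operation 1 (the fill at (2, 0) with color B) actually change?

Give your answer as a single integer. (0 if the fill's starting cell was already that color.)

After op 1 fill(2,0,B) [62 cells changed]:
BBBBBBBBB
BBBBBBBBB
BBBBBBBBB
BBBBBBBBB
BBBGGBBBB
BBBGGBBBB
BBBBBBBBB
BBBBBBBBB

Answer: 62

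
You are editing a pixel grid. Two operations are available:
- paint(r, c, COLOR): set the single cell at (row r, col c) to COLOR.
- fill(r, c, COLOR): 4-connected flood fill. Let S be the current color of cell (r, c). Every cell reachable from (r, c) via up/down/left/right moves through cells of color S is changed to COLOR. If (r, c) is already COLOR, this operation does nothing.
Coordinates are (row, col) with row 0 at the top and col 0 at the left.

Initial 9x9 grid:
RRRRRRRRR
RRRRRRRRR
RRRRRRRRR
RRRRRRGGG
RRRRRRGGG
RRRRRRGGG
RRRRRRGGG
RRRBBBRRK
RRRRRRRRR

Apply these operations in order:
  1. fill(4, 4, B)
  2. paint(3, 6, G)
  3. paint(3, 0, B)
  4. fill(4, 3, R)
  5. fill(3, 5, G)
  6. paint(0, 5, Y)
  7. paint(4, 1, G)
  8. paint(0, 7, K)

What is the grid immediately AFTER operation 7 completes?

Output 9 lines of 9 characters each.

Answer: GGGGGYGGG
GGGGGGGGG
GGGGGGGGG
GGGGGGGGG
GGGGGGGGG
GGGGGGGGG
GGGGGGGGG
GGGGGGGGK
GGGGGGGGG

Derivation:
After op 1 fill(4,4,B) [65 cells changed]:
BBBBBBBBB
BBBBBBBBB
BBBBBBBBB
BBBBBBGGG
BBBBBBGGG
BBBBBBGGG
BBBBBBGGG
BBBBBBBBK
BBBBBBBBB
After op 2 paint(3,6,G):
BBBBBBBBB
BBBBBBBBB
BBBBBBBBB
BBBBBBGGG
BBBBBBGGG
BBBBBBGGG
BBBBBBGGG
BBBBBBBBK
BBBBBBBBB
After op 3 paint(3,0,B):
BBBBBBBBB
BBBBBBBBB
BBBBBBBBB
BBBBBBGGG
BBBBBBGGG
BBBBBBGGG
BBBBBBGGG
BBBBBBBBK
BBBBBBBBB
After op 4 fill(4,3,R) [68 cells changed]:
RRRRRRRRR
RRRRRRRRR
RRRRRRRRR
RRRRRRGGG
RRRRRRGGG
RRRRRRGGG
RRRRRRGGG
RRRRRRRRK
RRRRRRRRR
After op 5 fill(3,5,G) [68 cells changed]:
GGGGGGGGG
GGGGGGGGG
GGGGGGGGG
GGGGGGGGG
GGGGGGGGG
GGGGGGGGG
GGGGGGGGG
GGGGGGGGK
GGGGGGGGG
After op 6 paint(0,5,Y):
GGGGGYGGG
GGGGGGGGG
GGGGGGGGG
GGGGGGGGG
GGGGGGGGG
GGGGGGGGG
GGGGGGGGG
GGGGGGGGK
GGGGGGGGG
After op 7 paint(4,1,G):
GGGGGYGGG
GGGGGGGGG
GGGGGGGGG
GGGGGGGGG
GGGGGGGGG
GGGGGGGGG
GGGGGGGGG
GGGGGGGGK
GGGGGGGGG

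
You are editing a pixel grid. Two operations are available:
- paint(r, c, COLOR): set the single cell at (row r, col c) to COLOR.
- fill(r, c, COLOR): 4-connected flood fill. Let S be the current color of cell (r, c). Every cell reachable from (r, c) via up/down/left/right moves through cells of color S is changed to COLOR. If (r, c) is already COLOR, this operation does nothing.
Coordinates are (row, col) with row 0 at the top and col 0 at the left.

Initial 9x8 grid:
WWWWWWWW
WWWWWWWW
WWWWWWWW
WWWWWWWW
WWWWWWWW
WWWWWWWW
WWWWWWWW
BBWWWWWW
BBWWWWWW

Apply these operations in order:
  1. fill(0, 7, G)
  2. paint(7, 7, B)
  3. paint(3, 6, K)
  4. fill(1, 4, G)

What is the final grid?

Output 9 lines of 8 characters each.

After op 1 fill(0,7,G) [68 cells changed]:
GGGGGGGG
GGGGGGGG
GGGGGGGG
GGGGGGGG
GGGGGGGG
GGGGGGGG
GGGGGGGG
BBGGGGGG
BBGGGGGG
After op 2 paint(7,7,B):
GGGGGGGG
GGGGGGGG
GGGGGGGG
GGGGGGGG
GGGGGGGG
GGGGGGGG
GGGGGGGG
BBGGGGGB
BBGGGGGG
After op 3 paint(3,6,K):
GGGGGGGG
GGGGGGGG
GGGGGGGG
GGGGGGKG
GGGGGGGG
GGGGGGGG
GGGGGGGG
BBGGGGGB
BBGGGGGG
After op 4 fill(1,4,G) [0 cells changed]:
GGGGGGGG
GGGGGGGG
GGGGGGGG
GGGGGGKG
GGGGGGGG
GGGGGGGG
GGGGGGGG
BBGGGGGB
BBGGGGGG

Answer: GGGGGGGG
GGGGGGGG
GGGGGGGG
GGGGGGKG
GGGGGGGG
GGGGGGGG
GGGGGGGG
BBGGGGGB
BBGGGGGG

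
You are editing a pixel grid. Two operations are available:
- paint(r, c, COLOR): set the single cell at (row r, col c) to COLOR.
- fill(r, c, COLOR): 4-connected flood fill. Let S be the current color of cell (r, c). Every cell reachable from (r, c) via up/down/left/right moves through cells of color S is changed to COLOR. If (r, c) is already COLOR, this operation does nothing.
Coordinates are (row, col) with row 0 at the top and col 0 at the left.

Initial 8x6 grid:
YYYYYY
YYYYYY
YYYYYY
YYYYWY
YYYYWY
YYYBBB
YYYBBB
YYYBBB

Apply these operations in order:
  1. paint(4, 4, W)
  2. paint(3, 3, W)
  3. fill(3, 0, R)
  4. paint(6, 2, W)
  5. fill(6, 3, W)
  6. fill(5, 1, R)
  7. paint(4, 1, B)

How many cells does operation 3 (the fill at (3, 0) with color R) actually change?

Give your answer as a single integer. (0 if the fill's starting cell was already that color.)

After op 1 paint(4,4,W):
YYYYYY
YYYYYY
YYYYYY
YYYYWY
YYYYWY
YYYBBB
YYYBBB
YYYBBB
After op 2 paint(3,3,W):
YYYYYY
YYYYYY
YYYYYY
YYYWWY
YYYYWY
YYYBBB
YYYBBB
YYYBBB
After op 3 fill(3,0,R) [36 cells changed]:
RRRRRR
RRRRRR
RRRRRR
RRRWWR
RRRRWR
RRRBBB
RRRBBB
RRRBBB

Answer: 36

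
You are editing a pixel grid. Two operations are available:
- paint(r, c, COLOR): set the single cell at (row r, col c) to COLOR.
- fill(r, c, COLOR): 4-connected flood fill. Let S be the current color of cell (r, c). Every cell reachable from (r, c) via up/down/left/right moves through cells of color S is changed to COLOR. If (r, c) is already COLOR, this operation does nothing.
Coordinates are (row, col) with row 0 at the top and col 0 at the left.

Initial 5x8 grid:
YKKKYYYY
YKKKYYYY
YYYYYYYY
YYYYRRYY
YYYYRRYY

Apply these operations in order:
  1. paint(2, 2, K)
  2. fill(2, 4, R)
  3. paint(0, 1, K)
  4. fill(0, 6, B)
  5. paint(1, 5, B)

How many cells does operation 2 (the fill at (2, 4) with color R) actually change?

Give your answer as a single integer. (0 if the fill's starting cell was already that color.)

After op 1 paint(2,2,K):
YKKKYYYY
YKKKYYYY
YYKYYYYY
YYYYRRYY
YYYYRRYY
After op 2 fill(2,4,R) [29 cells changed]:
RKKKRRRR
RKKKRRRR
RRKRRRRR
RRRRRRRR
RRRRRRRR

Answer: 29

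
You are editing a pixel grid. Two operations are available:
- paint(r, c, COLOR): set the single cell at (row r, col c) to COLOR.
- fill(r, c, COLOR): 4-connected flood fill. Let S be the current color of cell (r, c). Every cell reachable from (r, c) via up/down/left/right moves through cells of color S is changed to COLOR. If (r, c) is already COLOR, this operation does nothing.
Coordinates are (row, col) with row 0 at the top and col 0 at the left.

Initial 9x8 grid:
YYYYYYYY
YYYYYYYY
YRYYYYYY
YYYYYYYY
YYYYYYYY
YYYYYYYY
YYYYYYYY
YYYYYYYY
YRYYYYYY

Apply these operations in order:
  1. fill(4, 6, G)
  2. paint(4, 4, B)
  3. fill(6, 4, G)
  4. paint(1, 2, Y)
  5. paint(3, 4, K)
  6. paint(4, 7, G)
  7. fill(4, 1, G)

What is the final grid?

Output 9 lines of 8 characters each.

Answer: GGGGGGGG
GGYGGGGG
GRGGGGGG
GGGGKGGG
GGGGBGGG
GGGGGGGG
GGGGGGGG
GGGGGGGG
GRGGGGGG

Derivation:
After op 1 fill(4,6,G) [70 cells changed]:
GGGGGGGG
GGGGGGGG
GRGGGGGG
GGGGGGGG
GGGGGGGG
GGGGGGGG
GGGGGGGG
GGGGGGGG
GRGGGGGG
After op 2 paint(4,4,B):
GGGGGGGG
GGGGGGGG
GRGGGGGG
GGGGGGGG
GGGGBGGG
GGGGGGGG
GGGGGGGG
GGGGGGGG
GRGGGGGG
After op 3 fill(6,4,G) [0 cells changed]:
GGGGGGGG
GGGGGGGG
GRGGGGGG
GGGGGGGG
GGGGBGGG
GGGGGGGG
GGGGGGGG
GGGGGGGG
GRGGGGGG
After op 4 paint(1,2,Y):
GGGGGGGG
GGYGGGGG
GRGGGGGG
GGGGGGGG
GGGGBGGG
GGGGGGGG
GGGGGGGG
GGGGGGGG
GRGGGGGG
After op 5 paint(3,4,K):
GGGGGGGG
GGYGGGGG
GRGGGGGG
GGGGKGGG
GGGGBGGG
GGGGGGGG
GGGGGGGG
GGGGGGGG
GRGGGGGG
After op 6 paint(4,7,G):
GGGGGGGG
GGYGGGGG
GRGGGGGG
GGGGKGGG
GGGGBGGG
GGGGGGGG
GGGGGGGG
GGGGGGGG
GRGGGGGG
After op 7 fill(4,1,G) [0 cells changed]:
GGGGGGGG
GGYGGGGG
GRGGGGGG
GGGGKGGG
GGGGBGGG
GGGGGGGG
GGGGGGGG
GGGGGGGG
GRGGGGGG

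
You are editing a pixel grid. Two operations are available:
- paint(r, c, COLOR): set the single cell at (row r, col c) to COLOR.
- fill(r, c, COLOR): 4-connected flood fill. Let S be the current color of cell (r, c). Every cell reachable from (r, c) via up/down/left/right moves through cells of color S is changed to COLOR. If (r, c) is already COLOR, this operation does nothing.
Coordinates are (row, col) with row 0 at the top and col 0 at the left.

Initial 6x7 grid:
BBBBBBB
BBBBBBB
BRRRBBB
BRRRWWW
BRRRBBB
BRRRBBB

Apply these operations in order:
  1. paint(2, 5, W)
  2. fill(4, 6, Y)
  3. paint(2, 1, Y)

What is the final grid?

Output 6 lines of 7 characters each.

Answer: BBBBBBB
BBBBBBB
BYRRBWB
BRRRWWW
BRRRYYY
BRRRYYY

Derivation:
After op 1 paint(2,5,W):
BBBBBBB
BBBBBBB
BRRRBWB
BRRRWWW
BRRRBBB
BRRRBBB
After op 2 fill(4,6,Y) [6 cells changed]:
BBBBBBB
BBBBBBB
BRRRBWB
BRRRWWW
BRRRYYY
BRRRYYY
After op 3 paint(2,1,Y):
BBBBBBB
BBBBBBB
BYRRBWB
BRRRWWW
BRRRYYY
BRRRYYY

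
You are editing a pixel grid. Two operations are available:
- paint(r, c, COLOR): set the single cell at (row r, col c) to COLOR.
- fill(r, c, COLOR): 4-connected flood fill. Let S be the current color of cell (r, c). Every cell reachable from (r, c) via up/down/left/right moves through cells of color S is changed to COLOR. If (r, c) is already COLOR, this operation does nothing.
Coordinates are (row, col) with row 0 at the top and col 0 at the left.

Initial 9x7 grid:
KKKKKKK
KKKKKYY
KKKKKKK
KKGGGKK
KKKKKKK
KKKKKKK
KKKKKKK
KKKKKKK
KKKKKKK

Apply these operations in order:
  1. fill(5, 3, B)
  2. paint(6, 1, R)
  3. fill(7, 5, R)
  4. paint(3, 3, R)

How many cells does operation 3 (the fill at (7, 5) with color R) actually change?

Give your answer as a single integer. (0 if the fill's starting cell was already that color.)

Answer: 57

Derivation:
After op 1 fill(5,3,B) [58 cells changed]:
BBBBBBB
BBBBBYY
BBBBBBB
BBGGGBB
BBBBBBB
BBBBBBB
BBBBBBB
BBBBBBB
BBBBBBB
After op 2 paint(6,1,R):
BBBBBBB
BBBBBYY
BBBBBBB
BBGGGBB
BBBBBBB
BBBBBBB
BRBBBBB
BBBBBBB
BBBBBBB
After op 3 fill(7,5,R) [57 cells changed]:
RRRRRRR
RRRRRYY
RRRRRRR
RRGGGRR
RRRRRRR
RRRRRRR
RRRRRRR
RRRRRRR
RRRRRRR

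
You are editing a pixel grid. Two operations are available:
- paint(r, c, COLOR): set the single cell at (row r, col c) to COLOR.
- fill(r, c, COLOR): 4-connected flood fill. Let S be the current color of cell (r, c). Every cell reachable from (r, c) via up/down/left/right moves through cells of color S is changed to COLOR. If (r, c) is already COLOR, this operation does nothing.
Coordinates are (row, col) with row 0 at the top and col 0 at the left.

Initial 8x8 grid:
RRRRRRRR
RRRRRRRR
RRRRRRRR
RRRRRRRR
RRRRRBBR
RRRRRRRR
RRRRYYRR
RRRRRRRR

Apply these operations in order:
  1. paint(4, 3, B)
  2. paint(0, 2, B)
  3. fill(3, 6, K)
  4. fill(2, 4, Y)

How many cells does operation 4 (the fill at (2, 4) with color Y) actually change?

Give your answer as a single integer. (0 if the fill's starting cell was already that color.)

Answer: 58

Derivation:
After op 1 paint(4,3,B):
RRRRRRRR
RRRRRRRR
RRRRRRRR
RRRRRRRR
RRRBRBBR
RRRRRRRR
RRRRYYRR
RRRRRRRR
After op 2 paint(0,2,B):
RRBRRRRR
RRRRRRRR
RRRRRRRR
RRRRRRRR
RRRBRBBR
RRRRRRRR
RRRRYYRR
RRRRRRRR
After op 3 fill(3,6,K) [58 cells changed]:
KKBKKKKK
KKKKKKKK
KKKKKKKK
KKKKKKKK
KKKBKBBK
KKKKKKKK
KKKKYYKK
KKKKKKKK
After op 4 fill(2,4,Y) [58 cells changed]:
YYBYYYYY
YYYYYYYY
YYYYYYYY
YYYYYYYY
YYYBYBBY
YYYYYYYY
YYYYYYYY
YYYYYYYY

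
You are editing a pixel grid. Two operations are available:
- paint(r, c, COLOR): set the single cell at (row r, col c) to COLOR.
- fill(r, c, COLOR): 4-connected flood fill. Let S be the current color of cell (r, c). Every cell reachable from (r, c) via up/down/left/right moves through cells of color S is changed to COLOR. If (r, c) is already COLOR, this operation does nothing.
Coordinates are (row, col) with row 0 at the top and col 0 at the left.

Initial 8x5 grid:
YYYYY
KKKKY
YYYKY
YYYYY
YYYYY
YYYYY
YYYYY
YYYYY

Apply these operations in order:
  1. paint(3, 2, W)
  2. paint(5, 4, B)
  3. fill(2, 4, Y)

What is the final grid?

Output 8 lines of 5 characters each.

After op 1 paint(3,2,W):
YYYYY
KKKKY
YYYKY
YYWYY
YYYYY
YYYYY
YYYYY
YYYYY
After op 2 paint(5,4,B):
YYYYY
KKKKY
YYYKY
YYWYY
YYYYY
YYYYB
YYYYY
YYYYY
After op 3 fill(2,4,Y) [0 cells changed]:
YYYYY
KKKKY
YYYKY
YYWYY
YYYYY
YYYYB
YYYYY
YYYYY

Answer: YYYYY
KKKKY
YYYKY
YYWYY
YYYYY
YYYYB
YYYYY
YYYYY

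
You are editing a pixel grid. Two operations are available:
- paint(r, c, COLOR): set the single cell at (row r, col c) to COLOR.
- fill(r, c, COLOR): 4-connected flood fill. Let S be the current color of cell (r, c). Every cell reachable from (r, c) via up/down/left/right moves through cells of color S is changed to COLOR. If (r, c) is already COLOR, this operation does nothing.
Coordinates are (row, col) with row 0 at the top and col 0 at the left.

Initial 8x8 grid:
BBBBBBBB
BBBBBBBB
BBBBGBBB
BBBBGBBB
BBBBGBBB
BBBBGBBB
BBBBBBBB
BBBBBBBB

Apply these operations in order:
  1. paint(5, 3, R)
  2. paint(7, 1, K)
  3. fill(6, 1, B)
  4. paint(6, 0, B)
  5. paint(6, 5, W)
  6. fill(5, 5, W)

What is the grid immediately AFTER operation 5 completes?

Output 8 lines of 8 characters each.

Answer: BBBBBBBB
BBBBBBBB
BBBBGBBB
BBBBGBBB
BBBBGBBB
BBBRGBBB
BBBBBWBB
BKBBBBBB

Derivation:
After op 1 paint(5,3,R):
BBBBBBBB
BBBBBBBB
BBBBGBBB
BBBBGBBB
BBBBGBBB
BBBRGBBB
BBBBBBBB
BBBBBBBB
After op 2 paint(7,1,K):
BBBBBBBB
BBBBBBBB
BBBBGBBB
BBBBGBBB
BBBBGBBB
BBBRGBBB
BBBBBBBB
BKBBBBBB
After op 3 fill(6,1,B) [0 cells changed]:
BBBBBBBB
BBBBBBBB
BBBBGBBB
BBBBGBBB
BBBBGBBB
BBBRGBBB
BBBBBBBB
BKBBBBBB
After op 4 paint(6,0,B):
BBBBBBBB
BBBBBBBB
BBBBGBBB
BBBBGBBB
BBBBGBBB
BBBRGBBB
BBBBBBBB
BKBBBBBB
After op 5 paint(6,5,W):
BBBBBBBB
BBBBBBBB
BBBBGBBB
BBBBGBBB
BBBBGBBB
BBBRGBBB
BBBBBWBB
BKBBBBBB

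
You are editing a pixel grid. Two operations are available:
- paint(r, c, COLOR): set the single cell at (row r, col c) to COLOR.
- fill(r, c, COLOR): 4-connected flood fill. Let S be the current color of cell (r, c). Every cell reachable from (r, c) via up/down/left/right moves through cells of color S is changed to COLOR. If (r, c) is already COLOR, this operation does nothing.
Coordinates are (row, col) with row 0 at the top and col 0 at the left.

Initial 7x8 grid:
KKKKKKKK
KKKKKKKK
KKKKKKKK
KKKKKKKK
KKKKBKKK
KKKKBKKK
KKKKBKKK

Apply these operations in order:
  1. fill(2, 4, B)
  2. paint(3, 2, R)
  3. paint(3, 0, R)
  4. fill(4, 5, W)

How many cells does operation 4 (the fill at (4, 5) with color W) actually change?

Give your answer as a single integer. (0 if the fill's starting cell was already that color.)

Answer: 54

Derivation:
After op 1 fill(2,4,B) [53 cells changed]:
BBBBBBBB
BBBBBBBB
BBBBBBBB
BBBBBBBB
BBBBBBBB
BBBBBBBB
BBBBBBBB
After op 2 paint(3,2,R):
BBBBBBBB
BBBBBBBB
BBBBBBBB
BBRBBBBB
BBBBBBBB
BBBBBBBB
BBBBBBBB
After op 3 paint(3,0,R):
BBBBBBBB
BBBBBBBB
BBBBBBBB
RBRBBBBB
BBBBBBBB
BBBBBBBB
BBBBBBBB
After op 4 fill(4,5,W) [54 cells changed]:
WWWWWWWW
WWWWWWWW
WWWWWWWW
RWRWWWWW
WWWWWWWW
WWWWWWWW
WWWWWWWW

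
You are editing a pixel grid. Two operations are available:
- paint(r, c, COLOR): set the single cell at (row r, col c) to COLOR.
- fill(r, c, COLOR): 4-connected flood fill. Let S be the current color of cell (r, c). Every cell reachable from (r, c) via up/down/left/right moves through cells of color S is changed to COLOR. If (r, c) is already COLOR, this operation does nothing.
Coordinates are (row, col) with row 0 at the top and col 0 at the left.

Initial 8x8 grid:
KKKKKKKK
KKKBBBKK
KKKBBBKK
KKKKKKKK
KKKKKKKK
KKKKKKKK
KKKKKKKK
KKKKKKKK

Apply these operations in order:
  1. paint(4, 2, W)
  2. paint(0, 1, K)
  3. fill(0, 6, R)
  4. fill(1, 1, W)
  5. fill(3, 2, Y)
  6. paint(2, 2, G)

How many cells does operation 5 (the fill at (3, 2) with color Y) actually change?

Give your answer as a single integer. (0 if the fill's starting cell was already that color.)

After op 1 paint(4,2,W):
KKKKKKKK
KKKBBBKK
KKKBBBKK
KKKKKKKK
KKWKKKKK
KKKKKKKK
KKKKKKKK
KKKKKKKK
After op 2 paint(0,1,K):
KKKKKKKK
KKKBBBKK
KKKBBBKK
KKKKKKKK
KKWKKKKK
KKKKKKKK
KKKKKKKK
KKKKKKKK
After op 3 fill(0,6,R) [57 cells changed]:
RRRRRRRR
RRRBBBRR
RRRBBBRR
RRRRRRRR
RRWRRRRR
RRRRRRRR
RRRRRRRR
RRRRRRRR
After op 4 fill(1,1,W) [57 cells changed]:
WWWWWWWW
WWWBBBWW
WWWBBBWW
WWWWWWWW
WWWWWWWW
WWWWWWWW
WWWWWWWW
WWWWWWWW
After op 5 fill(3,2,Y) [58 cells changed]:
YYYYYYYY
YYYBBBYY
YYYBBBYY
YYYYYYYY
YYYYYYYY
YYYYYYYY
YYYYYYYY
YYYYYYYY

Answer: 58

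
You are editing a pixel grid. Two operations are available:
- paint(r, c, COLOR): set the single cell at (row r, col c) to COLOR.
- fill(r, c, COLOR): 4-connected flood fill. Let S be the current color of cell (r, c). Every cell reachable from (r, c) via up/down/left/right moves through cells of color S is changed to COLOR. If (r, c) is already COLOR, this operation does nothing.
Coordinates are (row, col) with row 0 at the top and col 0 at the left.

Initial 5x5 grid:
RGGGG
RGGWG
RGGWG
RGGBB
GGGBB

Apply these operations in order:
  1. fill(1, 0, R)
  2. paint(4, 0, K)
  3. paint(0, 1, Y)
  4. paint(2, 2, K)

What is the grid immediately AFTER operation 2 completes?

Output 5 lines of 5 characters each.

Answer: RGGGG
RGGWG
RGGWG
RGGBB
KGGBB

Derivation:
After op 1 fill(1,0,R) [0 cells changed]:
RGGGG
RGGWG
RGGWG
RGGBB
GGGBB
After op 2 paint(4,0,K):
RGGGG
RGGWG
RGGWG
RGGBB
KGGBB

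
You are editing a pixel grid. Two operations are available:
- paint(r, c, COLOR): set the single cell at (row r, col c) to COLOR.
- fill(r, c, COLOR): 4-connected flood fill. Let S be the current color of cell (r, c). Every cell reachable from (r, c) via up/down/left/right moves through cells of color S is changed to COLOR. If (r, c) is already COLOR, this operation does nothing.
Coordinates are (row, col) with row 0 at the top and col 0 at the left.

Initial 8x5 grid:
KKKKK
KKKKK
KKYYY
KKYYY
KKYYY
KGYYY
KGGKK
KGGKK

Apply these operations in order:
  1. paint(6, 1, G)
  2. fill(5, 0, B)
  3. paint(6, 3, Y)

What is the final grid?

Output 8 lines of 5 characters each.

After op 1 paint(6,1,G):
KKKKK
KKKKK
KKYYY
KKYYY
KKYYY
KGYYY
KGGKK
KGGKK
After op 2 fill(5,0,B) [19 cells changed]:
BBBBB
BBBBB
BBYYY
BBYYY
BBYYY
BGYYY
BGGKK
BGGKK
After op 3 paint(6,3,Y):
BBBBB
BBBBB
BBYYY
BBYYY
BBYYY
BGYYY
BGGYK
BGGKK

Answer: BBBBB
BBBBB
BBYYY
BBYYY
BBYYY
BGYYY
BGGYK
BGGKK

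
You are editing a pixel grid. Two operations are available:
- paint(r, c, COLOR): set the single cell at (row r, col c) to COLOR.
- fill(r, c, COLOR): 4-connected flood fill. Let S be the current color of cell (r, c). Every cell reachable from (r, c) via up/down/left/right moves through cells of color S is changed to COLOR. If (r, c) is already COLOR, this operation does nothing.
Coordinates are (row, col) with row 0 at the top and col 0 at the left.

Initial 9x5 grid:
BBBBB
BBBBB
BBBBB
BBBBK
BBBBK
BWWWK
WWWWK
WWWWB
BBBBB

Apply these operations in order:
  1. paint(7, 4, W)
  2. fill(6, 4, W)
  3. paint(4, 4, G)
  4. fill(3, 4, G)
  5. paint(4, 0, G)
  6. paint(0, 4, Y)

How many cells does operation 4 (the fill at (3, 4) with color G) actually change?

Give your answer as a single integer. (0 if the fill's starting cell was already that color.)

After op 1 paint(7,4,W):
BBBBB
BBBBB
BBBBB
BBBBK
BBBBK
BWWWK
WWWWK
WWWWW
BBBBB
After op 2 fill(6,4,W) [4 cells changed]:
BBBBB
BBBBB
BBBBB
BBBBW
BBBBW
BWWWW
WWWWW
WWWWW
BBBBB
After op 3 paint(4,4,G):
BBBBB
BBBBB
BBBBB
BBBBW
BBBBG
BWWWW
WWWWW
WWWWW
BBBBB
After op 4 fill(3,4,G) [1 cells changed]:
BBBBB
BBBBB
BBBBB
BBBBG
BBBBG
BWWWW
WWWWW
WWWWW
BBBBB

Answer: 1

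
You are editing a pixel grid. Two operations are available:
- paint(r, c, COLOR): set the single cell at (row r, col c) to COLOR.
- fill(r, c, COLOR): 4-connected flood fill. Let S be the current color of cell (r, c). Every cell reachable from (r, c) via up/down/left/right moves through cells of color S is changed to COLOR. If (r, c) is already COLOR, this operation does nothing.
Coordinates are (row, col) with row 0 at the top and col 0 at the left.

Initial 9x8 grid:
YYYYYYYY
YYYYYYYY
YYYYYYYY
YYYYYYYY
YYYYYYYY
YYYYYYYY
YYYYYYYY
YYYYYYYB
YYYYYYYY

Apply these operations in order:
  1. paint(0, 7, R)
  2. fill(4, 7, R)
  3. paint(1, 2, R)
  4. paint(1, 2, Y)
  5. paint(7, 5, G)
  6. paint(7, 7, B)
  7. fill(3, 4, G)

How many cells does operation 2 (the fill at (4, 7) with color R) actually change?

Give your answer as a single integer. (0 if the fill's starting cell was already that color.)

Answer: 70

Derivation:
After op 1 paint(0,7,R):
YYYYYYYR
YYYYYYYY
YYYYYYYY
YYYYYYYY
YYYYYYYY
YYYYYYYY
YYYYYYYY
YYYYYYYB
YYYYYYYY
After op 2 fill(4,7,R) [70 cells changed]:
RRRRRRRR
RRRRRRRR
RRRRRRRR
RRRRRRRR
RRRRRRRR
RRRRRRRR
RRRRRRRR
RRRRRRRB
RRRRRRRR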